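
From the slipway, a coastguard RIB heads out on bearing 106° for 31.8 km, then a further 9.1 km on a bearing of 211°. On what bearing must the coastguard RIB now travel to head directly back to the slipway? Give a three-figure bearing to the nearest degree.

303°

Leg 1 (106°, 31.8 km): east 31.8 sin 106° = 30.57, north 31.8 cos 106° = -8.77
Leg 2 (211°, 9.1 km): east 9.1 sin 211° = -4.69, north 9.1 cos 211° = -7.80
Net displacement: 25.88 east, -16.57 north. Direction back to start is (-25.88, 16.57): bearing = atan2(-25.88, 16.57) mod 360° = 302.62° ≈ 303°.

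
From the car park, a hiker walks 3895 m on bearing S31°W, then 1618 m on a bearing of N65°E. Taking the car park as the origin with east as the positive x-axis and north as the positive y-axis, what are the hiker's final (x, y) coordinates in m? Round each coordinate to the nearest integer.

(-540, -2655)

Leg 1 (S31°W, 3895 m): east 3895 sin 211° = -2006.07, north 3895 cos 211° = -3338.67
Leg 2 (N65°E, 1618 m): east 1618 sin 65° = 1466.41, north 1618 cos 65° = 683.80
Summing: -539.67 m east, -2654.87 m north → (-540, -2655).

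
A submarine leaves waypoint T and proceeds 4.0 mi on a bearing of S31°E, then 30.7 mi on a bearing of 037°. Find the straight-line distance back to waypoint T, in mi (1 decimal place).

Leg 1 (S31°E, 4.0 mi): east 4.0 sin 149° = 2.06, north 4.0 cos 149° = -3.43
Leg 2 (037°, 30.7 mi): east 30.7 sin 37° = 18.48, north 30.7 cos 37° = 24.52
Net: 20.54 east, 21.09 north. Distance = √((20.54)² + (21.09)²) = 29.436 mi.

29.4 mi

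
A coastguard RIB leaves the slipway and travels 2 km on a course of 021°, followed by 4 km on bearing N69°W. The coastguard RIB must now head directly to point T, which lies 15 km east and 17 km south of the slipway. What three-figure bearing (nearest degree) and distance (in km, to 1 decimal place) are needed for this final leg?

138°, 27.1 km

Leg 1 (021°, 2 km): east 2 sin 21° = 0.72, north 2 cos 21° = 1.87
Leg 2 (N69°W, 4 km): east 4 sin 291° = -3.73, north 4 cos 291° = 1.43
Current position: (-3.02, 3.30). Target: (15, -17). Remaining: Δeast = 18.02, Δnorth = -20.30.
Bearing = atan2(18.02, -20.30) mod 360° = 138.41°; distance = √((18.02)² + (-20.30)²) = 27.143 km.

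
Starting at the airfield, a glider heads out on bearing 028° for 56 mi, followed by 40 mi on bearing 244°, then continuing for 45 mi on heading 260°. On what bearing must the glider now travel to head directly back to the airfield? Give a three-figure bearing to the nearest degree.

114°

Leg 1 (028°, 56 mi): east 56 sin 28° = 26.29, north 56 cos 28° = 49.45
Leg 2 (244°, 40 mi): east 40 sin 244° = -35.95, north 40 cos 244° = -17.53
Leg 3 (260°, 45 mi): east 45 sin 260° = -44.32, north 45 cos 260° = -7.81
Net displacement: -53.98 east, 24.10 north. Direction back to start is (53.98, -24.10): bearing = atan2(53.98, -24.10) mod 360° = 114.06° ≈ 114°.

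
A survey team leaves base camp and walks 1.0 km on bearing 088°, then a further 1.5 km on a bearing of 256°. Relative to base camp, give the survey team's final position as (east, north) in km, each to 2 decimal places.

Leg 1 (088°, 1.0 km): east 1.0 sin 88° = 1.00, north 1.0 cos 88° = 0.03
Leg 2 (256°, 1.5 km): east 1.5 sin 256° = -1.46, north 1.5 cos 256° = -0.36
Summing: -0.46 km east, -0.33 km north → (-0.46, -0.33).

(-0.46, -0.33)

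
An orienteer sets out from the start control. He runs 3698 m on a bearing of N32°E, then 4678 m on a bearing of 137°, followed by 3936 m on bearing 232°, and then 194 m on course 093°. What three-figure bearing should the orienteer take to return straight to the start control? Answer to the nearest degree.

320°

Leg 1 (N32°E, 3698 m): east 3698 sin 32° = 1959.64, north 3698 cos 32° = 3136.08
Leg 2 (137°, 4678 m): east 4678 sin 137° = 3190.39, north 4678 cos 137° = -3421.27
Leg 3 (232°, 3936 m): east 3936 sin 232° = -3101.61, north 3936 cos 232° = -2423.24
Leg 4 (093°, 194 m): east 194 sin 93° = 193.73, north 194 cos 93° = -10.15
Net displacement: 2242.15 east, -2718.59 north. Direction back to start is (-2242.15, 2718.59): bearing = atan2(-2242.15, 2718.59) mod 360° = 320.49° ≈ 320°.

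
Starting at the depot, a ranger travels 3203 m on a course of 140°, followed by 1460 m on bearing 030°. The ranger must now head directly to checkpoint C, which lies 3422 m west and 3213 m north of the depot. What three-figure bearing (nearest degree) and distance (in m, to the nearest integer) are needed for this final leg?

305°, 7613 m

Leg 1 (140°, 3203 m): east 3203 sin 140° = 2058.85, north 3203 cos 140° = -2453.64
Leg 2 (030°, 1460 m): east 1460 sin 30° = 730.00, north 1460 cos 30° = 1264.40
Current position: (2788.85, -1189.24). Target: (-3422, 3213). Remaining: Δeast = -6210.85, Δnorth = 4402.24.
Bearing = atan2(-6210.85, 4402.24) mod 360° = 305.33°; distance = √((-6210.85)² + (4402.24)²) = 7612.778 m.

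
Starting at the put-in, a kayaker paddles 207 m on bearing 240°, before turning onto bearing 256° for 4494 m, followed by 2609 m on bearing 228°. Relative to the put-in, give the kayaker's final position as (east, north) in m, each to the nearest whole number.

Leg 1 (240°, 207 m): east 207 sin 240° = -179.27, north 207 cos 240° = -103.50
Leg 2 (256°, 4494 m): east 4494 sin 256° = -4360.51, north 4494 cos 256° = -1087.20
Leg 3 (228°, 2609 m): east 2609 sin 228° = -1938.86, north 2609 cos 228° = -1745.76
Summing: -6478.64 m east, -2936.46 m north → (-6479, -2936).

(-6479, -2936)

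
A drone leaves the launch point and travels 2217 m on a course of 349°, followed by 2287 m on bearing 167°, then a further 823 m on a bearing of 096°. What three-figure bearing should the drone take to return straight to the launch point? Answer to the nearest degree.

Leg 1 (349°, 2217 m): east 2217 sin 349° = -423.02, north 2217 cos 349° = 2176.27
Leg 2 (167°, 2287 m): east 2287 sin 167° = 514.46, north 2287 cos 167° = -2228.38
Leg 3 (096°, 823 m): east 823 sin 96° = 818.49, north 823 cos 96° = -86.03
Net displacement: 909.93 east, -138.14 north. Direction back to start is (-909.93, 138.14): bearing = atan2(-909.93, 138.14) mod 360° = 278.63° ≈ 279°.

279°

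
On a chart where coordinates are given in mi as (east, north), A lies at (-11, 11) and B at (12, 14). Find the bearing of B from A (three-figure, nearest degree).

083°

Δeast = 12 − -11 = 23.00; Δnorth = 14 − 11 = 3.00.
Bearing = atan2(Δeast, Δnorth) mod 360° = 82.57° ≈ 083°.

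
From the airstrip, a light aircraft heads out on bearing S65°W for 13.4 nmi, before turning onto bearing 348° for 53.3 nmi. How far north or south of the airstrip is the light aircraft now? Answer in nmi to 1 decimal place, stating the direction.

Leg 1 (S65°W, 13.4 nmi): east 13.4 sin 245° = -12.14, north 13.4 cos 245° = -5.66
Leg 2 (348°, 53.3 nmi): east 53.3 sin 348° = -11.08, north 53.3 cos 348° = 52.14
Net north component: 46.47 nmi.

46.5 nmi north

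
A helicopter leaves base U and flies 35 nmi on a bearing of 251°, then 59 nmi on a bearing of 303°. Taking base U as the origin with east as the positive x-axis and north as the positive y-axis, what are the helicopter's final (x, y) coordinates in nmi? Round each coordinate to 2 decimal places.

Leg 1 (251°, 35 nmi): east 35 sin 251° = -33.09, north 35 cos 251° = -11.39
Leg 2 (303°, 59 nmi): east 59 sin 303° = -49.48, north 59 cos 303° = 32.13
Summing: -82.57 nmi east, 20.74 nmi north → (-82.57, 20.74).

(-82.57, 20.74)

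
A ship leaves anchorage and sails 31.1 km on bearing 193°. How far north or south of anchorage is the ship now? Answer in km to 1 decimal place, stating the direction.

30.3 km south

Leg 1 (193°, 31.1 km): east 31.1 sin 193° = -7.00, north 31.1 cos 193° = -30.30
Net north component: -30.30 km.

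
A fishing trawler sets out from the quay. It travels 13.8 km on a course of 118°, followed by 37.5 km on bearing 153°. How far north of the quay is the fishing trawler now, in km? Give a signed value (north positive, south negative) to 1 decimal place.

Leg 1 (118°, 13.8 km): east 13.8 sin 118° = 12.18, north 13.8 cos 118° = -6.48
Leg 2 (153°, 37.5 km): east 37.5 sin 153° = 17.02, north 37.5 cos 153° = -33.41
Net north component: -39.89 km.

-39.9 km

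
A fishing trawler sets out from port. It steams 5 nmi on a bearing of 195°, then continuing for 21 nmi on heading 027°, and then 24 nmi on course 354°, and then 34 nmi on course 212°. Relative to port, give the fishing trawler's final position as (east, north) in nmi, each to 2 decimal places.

(-12.29, 8.92)

Leg 1 (195°, 5 nmi): east 5 sin 195° = -1.29, north 5 cos 195° = -4.83
Leg 2 (027°, 21 nmi): east 21 sin 27° = 9.53, north 21 cos 27° = 18.71
Leg 3 (354°, 24 nmi): east 24 sin 354° = -2.51, north 24 cos 354° = 23.87
Leg 4 (212°, 34 nmi): east 34 sin 212° = -18.02, north 34 cos 212° = -28.83
Summing: -12.29 nmi east, 8.92 nmi north → (-12.29, 8.92).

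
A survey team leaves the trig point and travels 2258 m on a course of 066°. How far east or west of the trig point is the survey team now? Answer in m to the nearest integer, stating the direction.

Leg 1 (066°, 2258 m): east 2258 sin 66° = 2062.79, north 2258 cos 66° = 918.41
Net east component: 2062.79 m.

2063 m east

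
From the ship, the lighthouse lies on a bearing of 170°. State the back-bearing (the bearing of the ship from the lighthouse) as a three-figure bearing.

Back-bearing = 170° + 180° = 350°.

350°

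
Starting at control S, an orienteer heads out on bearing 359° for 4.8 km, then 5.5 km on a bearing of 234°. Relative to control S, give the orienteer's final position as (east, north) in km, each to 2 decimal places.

Leg 1 (359°, 4.8 km): east 4.8 sin 359° = -0.08, north 4.8 cos 359° = 4.80
Leg 2 (234°, 5.5 km): east 5.5 sin 234° = -4.45, north 5.5 cos 234° = -3.23
Summing: -4.53 km east, 1.57 km north → (-4.53, 1.57).

(-4.53, 1.57)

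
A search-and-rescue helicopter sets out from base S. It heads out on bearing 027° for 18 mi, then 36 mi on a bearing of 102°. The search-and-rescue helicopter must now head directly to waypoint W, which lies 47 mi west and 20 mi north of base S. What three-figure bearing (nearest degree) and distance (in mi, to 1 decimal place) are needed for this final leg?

277°, 91.1 mi

Leg 1 (027°, 18 mi): east 18 sin 27° = 8.17, north 18 cos 27° = 16.04
Leg 2 (102°, 36 mi): east 36 sin 102° = 35.21, north 36 cos 102° = -7.48
Current position: (43.39, 8.55). Target: (-47, 20). Remaining: Δeast = -90.39, Δnorth = 11.45.
Bearing = atan2(-90.39, 11.45) mod 360° = 277.22°; distance = √((-90.39)² + (11.45)²) = 91.107 mi.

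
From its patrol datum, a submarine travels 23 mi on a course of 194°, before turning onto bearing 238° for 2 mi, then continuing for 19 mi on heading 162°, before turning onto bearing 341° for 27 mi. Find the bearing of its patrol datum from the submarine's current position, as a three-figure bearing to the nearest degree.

Leg 1 (194°, 23 mi): east 23 sin 194° = -5.56, north 23 cos 194° = -22.32
Leg 2 (238°, 2 mi): east 2 sin 238° = -1.70, north 2 cos 238° = -1.06
Leg 3 (162°, 19 mi): east 19 sin 162° = 5.87, north 19 cos 162° = -18.07
Leg 4 (341°, 27 mi): east 27 sin 341° = -8.79, north 27 cos 341° = 25.53
Net displacement: -10.18 east, -15.92 north. Direction back to start is (10.18, 15.92): bearing = atan2(10.18, 15.92) mod 360° = 32.60° ≈ 033°.

033°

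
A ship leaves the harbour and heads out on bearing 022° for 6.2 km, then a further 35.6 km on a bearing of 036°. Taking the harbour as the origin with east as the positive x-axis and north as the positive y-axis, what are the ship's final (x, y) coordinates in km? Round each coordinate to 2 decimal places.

Leg 1 (022°, 6.2 km): east 6.2 sin 22° = 2.32, north 6.2 cos 22° = 5.75
Leg 2 (036°, 35.6 km): east 35.6 sin 36° = 20.93, north 35.6 cos 36° = 28.80
Summing: 23.25 km east, 34.55 km north → (23.25, 34.55).

(23.25, 34.55)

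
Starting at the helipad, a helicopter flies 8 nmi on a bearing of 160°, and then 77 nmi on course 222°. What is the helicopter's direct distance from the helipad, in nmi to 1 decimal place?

Leg 1 (160°, 8 nmi): east 8 sin 160° = 2.74, north 8 cos 160° = -7.52
Leg 2 (222°, 77 nmi): east 77 sin 222° = -51.52, north 77 cos 222° = -57.22
Net: -48.79 east, -64.74 north. Distance = √((-48.79)² + (-64.74)²) = 81.064 nmi.

81.1 nmi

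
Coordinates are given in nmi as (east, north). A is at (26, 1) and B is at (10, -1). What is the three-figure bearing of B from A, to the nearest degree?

Δeast = 10 − 26 = -16.00; Δnorth = -1 − 1 = -2.00.
Bearing = atan2(Δeast, Δnorth) mod 360° = 262.87° ≈ 263°.

263°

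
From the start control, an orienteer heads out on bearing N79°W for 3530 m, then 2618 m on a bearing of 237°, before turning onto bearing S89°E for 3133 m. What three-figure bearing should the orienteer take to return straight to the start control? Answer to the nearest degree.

Leg 1 (N79°W, 3530 m): east 3530 sin 281° = -3465.14, north 3530 cos 281° = 673.56
Leg 2 (237°, 2618 m): east 2618 sin 237° = -2195.64, north 2618 cos 237° = -1425.86
Leg 3 (S89°E, 3133 m): east 3133 sin 91° = 3132.52, north 3133 cos 91° = -54.68
Net displacement: -2528.26 east, -806.99 north. Direction back to start is (2528.26, 806.99): bearing = atan2(2528.26, 806.99) mod 360° = 72.30° ≈ 072°.

072°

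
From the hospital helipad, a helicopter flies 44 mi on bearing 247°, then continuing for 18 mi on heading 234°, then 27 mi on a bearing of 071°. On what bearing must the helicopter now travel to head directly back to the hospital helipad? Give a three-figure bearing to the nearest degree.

Leg 1 (247°, 44 mi): east 44 sin 247° = -40.50, north 44 cos 247° = -17.19
Leg 2 (234°, 18 mi): east 18 sin 234° = -14.56, north 18 cos 234° = -10.58
Leg 3 (071°, 27 mi): east 27 sin 71° = 25.53, north 27 cos 71° = 8.79
Net displacement: -29.54 east, -18.98 north. Direction back to start is (29.54, 18.98): bearing = atan2(29.54, 18.98) mod 360° = 57.27° ≈ 057°.

057°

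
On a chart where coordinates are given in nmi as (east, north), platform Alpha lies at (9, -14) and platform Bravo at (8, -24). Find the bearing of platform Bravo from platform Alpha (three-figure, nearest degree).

186°

Δeast = 8 − 9 = -1.00; Δnorth = -24 − -14 = -10.00.
Bearing = atan2(Δeast, Δnorth) mod 360° = 185.71° ≈ 186°.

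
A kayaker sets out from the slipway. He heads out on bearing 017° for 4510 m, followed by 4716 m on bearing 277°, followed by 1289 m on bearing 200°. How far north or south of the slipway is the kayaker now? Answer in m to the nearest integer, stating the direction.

Leg 1 (017°, 4510 m): east 4510 sin 17° = 1318.60, north 4510 cos 17° = 4312.93
Leg 2 (277°, 4716 m): east 4716 sin 277° = -4680.85, north 4716 cos 277° = 574.74
Leg 3 (200°, 1289 m): east 1289 sin 200° = -440.86, north 1289 cos 200° = -1211.26
Net north component: 3676.41 m.

3676 m north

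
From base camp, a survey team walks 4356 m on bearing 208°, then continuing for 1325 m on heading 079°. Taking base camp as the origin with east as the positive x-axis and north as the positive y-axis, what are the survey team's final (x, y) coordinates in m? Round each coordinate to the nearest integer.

(-744, -3593)

Leg 1 (208°, 4356 m): east 4356 sin 208° = -2045.02, north 4356 cos 208° = -3846.12
Leg 2 (079°, 1325 m): east 1325 sin 79° = 1300.66, north 1325 cos 79° = 252.82
Summing: -744.36 m east, -3593.30 m north → (-744, -3593).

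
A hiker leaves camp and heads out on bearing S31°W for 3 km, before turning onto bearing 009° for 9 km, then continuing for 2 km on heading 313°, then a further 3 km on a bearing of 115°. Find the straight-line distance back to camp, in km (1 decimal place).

6.5 km

Leg 1 (S31°W, 3 km): east 3 sin 211° = -1.55, north 3 cos 211° = -2.57
Leg 2 (009°, 9 km): east 9 sin 9° = 1.41, north 9 cos 9° = 8.89
Leg 3 (313°, 2 km): east 2 sin 313° = -1.46, north 2 cos 313° = 1.36
Leg 4 (115°, 3 km): east 3 sin 115° = 2.72, north 3 cos 115° = -1.27
Net: 1.12 east, 6.41 north. Distance = √((1.12)² + (6.41)²) = 6.511 km.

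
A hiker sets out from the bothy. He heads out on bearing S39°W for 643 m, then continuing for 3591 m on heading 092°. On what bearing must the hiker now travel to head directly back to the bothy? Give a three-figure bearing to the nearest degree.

281°

Leg 1 (S39°W, 643 m): east 643 sin 219° = -404.65, north 643 cos 219° = -499.70
Leg 2 (092°, 3591 m): east 3591 sin 92° = 3588.81, north 3591 cos 92° = -125.32
Net displacement: 3184.16 east, -625.03 north. Direction back to start is (-3184.16, 625.03): bearing = atan2(-3184.16, 625.03) mod 360° = 281.11° ≈ 281°.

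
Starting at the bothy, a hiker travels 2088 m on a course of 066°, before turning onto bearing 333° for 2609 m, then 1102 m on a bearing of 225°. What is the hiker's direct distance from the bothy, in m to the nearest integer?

2395 m

Leg 1 (066°, 2088 m): east 2088 sin 66° = 1907.48, north 2088 cos 66° = 849.27
Leg 2 (333°, 2609 m): east 2609 sin 333° = -1184.46, north 2609 cos 333° = 2324.64
Leg 3 (225°, 1102 m): east 1102 sin 225° = -779.23, north 1102 cos 225° = -779.23
Net: -56.21 east, 2394.67 north. Distance = √((-56.21)² + (2394.67)²) = 2395.330 m.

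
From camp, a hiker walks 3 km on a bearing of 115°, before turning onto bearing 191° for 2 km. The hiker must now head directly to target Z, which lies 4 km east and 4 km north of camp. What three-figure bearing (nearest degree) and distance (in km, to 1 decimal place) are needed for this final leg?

Leg 1 (115°, 3 km): east 3 sin 115° = 2.72, north 3 cos 115° = -1.27
Leg 2 (191°, 2 km): east 2 sin 191° = -0.38, north 2 cos 191° = -1.96
Current position: (2.34, -3.23). Target: (4, 4). Remaining: Δeast = 1.66, Δnorth = 7.23.
Bearing = atan2(1.66, 7.23) mod 360° = 12.95°; distance = √((1.66)² + (7.23)²) = 7.420 km.

013°, 7.4 km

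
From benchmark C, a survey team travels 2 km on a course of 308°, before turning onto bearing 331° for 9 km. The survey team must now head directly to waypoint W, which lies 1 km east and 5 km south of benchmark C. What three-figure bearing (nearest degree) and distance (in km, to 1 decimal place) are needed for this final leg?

154°, 15.7 km

Leg 1 (308°, 2 km): east 2 sin 308° = -1.58, north 2 cos 308° = 1.23
Leg 2 (331°, 9 km): east 9 sin 331° = -4.36, north 9 cos 331° = 7.87
Current position: (-5.94, 9.10). Target: (1, -5). Remaining: Δeast = 6.94, Δnorth = -14.10.
Bearing = atan2(6.94, -14.10) mod 360° = 153.80°; distance = √((6.94)² + (-14.10)²) = 15.718 km.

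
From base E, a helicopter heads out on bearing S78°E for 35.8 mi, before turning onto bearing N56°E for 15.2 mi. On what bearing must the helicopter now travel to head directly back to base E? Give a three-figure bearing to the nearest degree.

Leg 1 (S78°E, 35.8 mi): east 35.8 sin 102° = 35.02, north 35.8 cos 102° = -7.44
Leg 2 (N56°E, 15.2 mi): east 15.2 sin 56° = 12.60, north 15.2 cos 56° = 8.50
Net displacement: 47.62 east, 1.06 north. Direction back to start is (-47.62, -1.06): bearing = atan2(-47.62, -1.06) mod 360° = 268.73° ≈ 269°.

269°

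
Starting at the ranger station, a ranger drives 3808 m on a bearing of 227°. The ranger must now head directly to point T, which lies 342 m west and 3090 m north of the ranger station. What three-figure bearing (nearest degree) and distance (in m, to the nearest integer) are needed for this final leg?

023°, 6190 m

Leg 1 (227°, 3808 m): east 3808 sin 227° = -2784.99, north 3808 cos 227° = -2597.05
Current position: (-2784.99, -2597.05). Target: (-342, 3090). Remaining: Δeast = 2442.99, Δnorth = 5687.05.
Bearing = atan2(2442.99, 5687.05) mod 360° = 23.25°; distance = √((2442.99)² + (5687.05)²) = 6189.569 m.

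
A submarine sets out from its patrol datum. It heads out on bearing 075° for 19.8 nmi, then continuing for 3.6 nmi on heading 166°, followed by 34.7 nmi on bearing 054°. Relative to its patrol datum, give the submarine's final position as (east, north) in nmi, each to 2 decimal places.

(48.07, 22.03)

Leg 1 (075°, 19.8 nmi): east 19.8 sin 75° = 19.13, north 19.8 cos 75° = 5.12
Leg 2 (166°, 3.6 nmi): east 3.6 sin 166° = 0.87, north 3.6 cos 166° = -3.49
Leg 3 (054°, 34.7 nmi): east 34.7 sin 54° = 28.07, north 34.7 cos 54° = 20.40
Summing: 48.07 nmi east, 22.03 nmi north → (48.07, 22.03).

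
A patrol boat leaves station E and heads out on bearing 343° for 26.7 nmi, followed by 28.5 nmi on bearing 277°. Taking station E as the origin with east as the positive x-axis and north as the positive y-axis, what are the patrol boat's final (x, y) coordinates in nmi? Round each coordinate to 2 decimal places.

Leg 1 (343°, 26.7 nmi): east 26.7 sin 343° = -7.81, north 26.7 cos 343° = 25.53
Leg 2 (277°, 28.5 nmi): east 28.5 sin 277° = -28.29, north 28.5 cos 277° = 3.47
Summing: -36.09 nmi east, 29.01 nmi north → (-36.09, 29.01).

(-36.09, 29.01)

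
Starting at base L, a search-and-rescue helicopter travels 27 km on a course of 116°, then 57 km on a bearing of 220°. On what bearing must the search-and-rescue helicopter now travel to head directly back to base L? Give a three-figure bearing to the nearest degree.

Leg 1 (116°, 27 km): east 27 sin 116° = 24.27, north 27 cos 116° = -11.84
Leg 2 (220°, 57 km): east 57 sin 220° = -36.64, north 57 cos 220° = -43.66
Net displacement: -12.37 east, -55.50 north. Direction back to start is (12.37, 55.50): bearing = atan2(12.37, 55.50) mod 360° = 12.57° ≈ 013°.

013°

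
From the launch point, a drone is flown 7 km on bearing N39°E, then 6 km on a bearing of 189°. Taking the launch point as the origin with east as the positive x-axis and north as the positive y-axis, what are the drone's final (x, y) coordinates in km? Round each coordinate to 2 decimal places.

Leg 1 (N39°E, 7 km): east 7 sin 39° = 4.41, north 7 cos 39° = 5.44
Leg 2 (189°, 6 km): east 6 sin 189° = -0.94, north 6 cos 189° = -5.93
Summing: 3.47 km east, -0.49 km north → (3.47, -0.49).

(3.47, -0.49)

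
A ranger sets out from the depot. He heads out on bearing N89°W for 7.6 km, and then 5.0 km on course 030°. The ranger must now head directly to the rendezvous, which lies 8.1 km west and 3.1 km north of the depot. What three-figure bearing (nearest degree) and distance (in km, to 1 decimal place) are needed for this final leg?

246°, 3.3 km

Leg 1 (N89°W, 7.6 km): east 7.6 sin 271° = -7.60, north 7.6 cos 271° = 0.13
Leg 2 (030°, 5.0 km): east 5.0 sin 30° = 2.50, north 5.0 cos 30° = 4.33
Current position: (-5.10, 4.46). Target: (-8.1, 3.1). Remaining: Δeast = -3.00, Δnorth = -1.36.
Bearing = atan2(-3.00, -1.36) mod 360° = 245.58°; distance = √((-3.00)² + (-1.36)²) = 3.296 km.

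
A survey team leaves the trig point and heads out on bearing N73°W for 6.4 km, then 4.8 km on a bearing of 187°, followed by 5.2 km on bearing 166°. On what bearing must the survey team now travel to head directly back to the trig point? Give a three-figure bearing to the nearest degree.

034°

Leg 1 (N73°W, 6.4 km): east 6.4 sin 287° = -6.12, north 6.4 cos 287° = 1.87
Leg 2 (187°, 4.8 km): east 4.8 sin 187° = -0.58, north 4.8 cos 187° = -4.76
Leg 3 (166°, 5.2 km): east 5.2 sin 166° = 1.26, north 5.2 cos 166° = -5.05
Net displacement: -5.45 east, -7.94 north. Direction back to start is (5.45, 7.94): bearing = atan2(5.45, 7.94) mod 360° = 34.46° ≈ 034°.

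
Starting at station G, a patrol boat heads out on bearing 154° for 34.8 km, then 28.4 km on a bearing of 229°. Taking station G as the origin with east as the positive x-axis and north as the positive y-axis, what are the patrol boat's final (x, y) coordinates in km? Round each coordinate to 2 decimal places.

(-6.18, -49.91)

Leg 1 (154°, 34.8 km): east 34.8 sin 154° = 15.26, north 34.8 cos 154° = -31.28
Leg 2 (229°, 28.4 km): east 28.4 sin 229° = -21.43, north 28.4 cos 229° = -18.63
Summing: -6.18 km east, -49.91 km north → (-6.18, -49.91).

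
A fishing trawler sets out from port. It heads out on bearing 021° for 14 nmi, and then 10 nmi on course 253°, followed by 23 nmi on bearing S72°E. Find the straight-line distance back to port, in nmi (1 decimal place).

17.6 nmi

Leg 1 (021°, 14 nmi): east 14 sin 21° = 5.02, north 14 cos 21° = 13.07
Leg 2 (253°, 10 nmi): east 10 sin 253° = -9.56, north 10 cos 253° = -2.92
Leg 3 (S72°E, 23 nmi): east 23 sin 108° = 21.87, north 23 cos 108° = -7.11
Net: 17.33 east, 3.04 north. Distance = √((17.33)² + (3.04)²) = 17.593 nmi.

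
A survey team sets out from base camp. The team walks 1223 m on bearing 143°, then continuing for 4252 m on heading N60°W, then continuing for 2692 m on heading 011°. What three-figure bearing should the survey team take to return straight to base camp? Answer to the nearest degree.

Leg 1 (143°, 1223 m): east 1223 sin 143° = 736.02, north 1223 cos 143° = -976.73
Leg 2 (N60°W, 4252 m): east 4252 sin 300° = -3682.34, north 4252 cos 300° = 2126.00
Leg 3 (011°, 2692 m): east 2692 sin 11° = 513.66, north 2692 cos 11° = 2642.54
Net displacement: -2432.66 east, 3791.81 north. Direction back to start is (2432.66, -3791.81): bearing = atan2(2432.66, -3791.81) mod 360° = 147.32° ≈ 147°.

147°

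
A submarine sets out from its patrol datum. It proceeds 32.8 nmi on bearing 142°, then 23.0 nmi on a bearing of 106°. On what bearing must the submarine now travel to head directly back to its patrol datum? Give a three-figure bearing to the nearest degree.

Leg 1 (142°, 32.8 nmi): east 32.8 sin 142° = 20.19, north 32.8 cos 142° = -25.85
Leg 2 (106°, 23.0 nmi): east 23.0 sin 106° = 22.11, north 23.0 cos 106° = -6.34
Net displacement: 42.30 east, -32.19 north. Direction back to start is (-42.30, 32.19): bearing = atan2(-42.30, 32.19) mod 360° = 307.27° ≈ 307°.

307°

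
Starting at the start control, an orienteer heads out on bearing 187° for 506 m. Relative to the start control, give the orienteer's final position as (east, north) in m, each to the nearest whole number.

Leg 1 (187°, 506 m): east 506 sin 187° = -61.67, north 506 cos 187° = -502.23
Summing: -61.67 m east, -502.23 m north → (-62, -502).

(-62, -502)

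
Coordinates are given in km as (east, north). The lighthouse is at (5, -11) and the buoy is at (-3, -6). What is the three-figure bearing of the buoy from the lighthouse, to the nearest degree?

Δeast = -3 − 5 = -8.00; Δnorth = -6 − -11 = 5.00.
Bearing = atan2(Δeast, Δnorth) mod 360° = 302.01° ≈ 302°.

302°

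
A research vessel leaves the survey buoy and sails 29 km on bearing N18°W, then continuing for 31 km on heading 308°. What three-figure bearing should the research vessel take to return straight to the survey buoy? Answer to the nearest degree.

Leg 1 (N18°W, 29 km): east 29 sin 342° = -8.96, north 29 cos 342° = 27.58
Leg 2 (308°, 31 km): east 31 sin 308° = -24.43, north 31 cos 308° = 19.09
Net displacement: -33.39 east, 46.67 north. Direction back to start is (33.39, -46.67): bearing = atan2(33.39, -46.67) mod 360° = 144.42° ≈ 144°.

144°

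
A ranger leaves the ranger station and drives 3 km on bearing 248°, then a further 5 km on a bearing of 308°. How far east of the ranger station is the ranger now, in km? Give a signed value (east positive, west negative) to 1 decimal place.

-6.7 km

Leg 1 (248°, 3 km): east 3 sin 248° = -2.78, north 3 cos 248° = -1.12
Leg 2 (308°, 5 km): east 5 sin 308° = -3.94, north 5 cos 308° = 3.08
Net east component: -6.72 km.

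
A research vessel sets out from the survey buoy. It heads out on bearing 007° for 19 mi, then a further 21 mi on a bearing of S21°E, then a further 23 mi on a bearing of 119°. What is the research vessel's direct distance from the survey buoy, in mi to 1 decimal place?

Leg 1 (007°, 19 mi): east 19 sin 7° = 2.32, north 19 cos 7° = 18.86
Leg 2 (S21°E, 21 mi): east 21 sin 159° = 7.53, north 21 cos 159° = -19.61
Leg 3 (119°, 23 mi): east 23 sin 119° = 20.12, north 23 cos 119° = -11.15
Net: 29.96 east, -11.90 north. Distance = √((29.96)² + (-11.90)²) = 32.234 mi.

32.2 mi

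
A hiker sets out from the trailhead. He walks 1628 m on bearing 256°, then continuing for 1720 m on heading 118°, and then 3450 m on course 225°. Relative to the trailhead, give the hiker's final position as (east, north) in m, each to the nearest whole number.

Leg 1 (256°, 1628 m): east 1628 sin 256° = -1579.64, north 1628 cos 256° = -393.85
Leg 2 (118°, 1720 m): east 1720 sin 118° = 1518.67, north 1720 cos 118° = -807.49
Leg 3 (225°, 3450 m): east 3450 sin 225° = -2439.52, north 3450 cos 225° = -2439.52
Summing: -2500.49 m east, -3640.86 m north → (-2500, -3641).

(-2500, -3641)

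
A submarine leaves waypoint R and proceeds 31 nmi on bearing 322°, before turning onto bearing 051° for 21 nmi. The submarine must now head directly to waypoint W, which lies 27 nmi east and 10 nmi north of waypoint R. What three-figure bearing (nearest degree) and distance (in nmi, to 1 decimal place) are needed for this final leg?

133°, 40.6 nmi

Leg 1 (322°, 31 nmi): east 31 sin 322° = -19.09, north 31 cos 322° = 24.43
Leg 2 (051°, 21 nmi): east 21 sin 51° = 16.32, north 21 cos 51° = 13.22
Current position: (-2.77, 37.64). Target: (27, 10). Remaining: Δeast = 29.77, Δnorth = -27.64.
Bearing = atan2(29.77, -27.64) mod 360° = 132.88°; distance = √((29.77)² + (-27.64)²) = 40.622 nmi.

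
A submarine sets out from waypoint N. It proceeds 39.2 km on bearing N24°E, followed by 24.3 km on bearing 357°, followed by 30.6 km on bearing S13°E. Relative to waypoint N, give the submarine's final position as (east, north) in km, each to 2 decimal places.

Leg 1 (N24°E, 39.2 km): east 39.2 sin 24° = 15.94, north 39.2 cos 24° = 35.81
Leg 2 (357°, 24.3 km): east 24.3 sin 357° = -1.27, north 24.3 cos 357° = 24.27
Leg 3 (S13°E, 30.6 km): east 30.6 sin 167° = 6.88, north 30.6 cos 167° = -29.82
Summing: 21.56 km east, 30.26 km north → (21.56, 30.26).

(21.56, 30.26)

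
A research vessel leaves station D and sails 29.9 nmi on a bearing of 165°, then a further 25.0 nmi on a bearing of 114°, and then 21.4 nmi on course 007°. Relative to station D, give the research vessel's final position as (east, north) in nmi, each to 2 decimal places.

Leg 1 (165°, 29.9 nmi): east 29.9 sin 165° = 7.74, north 29.9 cos 165° = -28.88
Leg 2 (114°, 25.0 nmi): east 25.0 sin 114° = 22.84, north 25.0 cos 114° = -10.17
Leg 3 (007°, 21.4 nmi): east 21.4 sin 7° = 2.61, north 21.4 cos 7° = 21.24
Summing: 33.19 nmi east, -17.81 nmi north → (33.19, -17.81).

(33.19, -17.81)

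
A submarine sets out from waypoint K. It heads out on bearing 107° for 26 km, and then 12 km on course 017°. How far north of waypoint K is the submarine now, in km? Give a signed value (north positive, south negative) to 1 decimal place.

3.9 km

Leg 1 (107°, 26 km): east 26 sin 107° = 24.86, north 26 cos 107° = -7.60
Leg 2 (017°, 12 km): east 12 sin 17° = 3.51, north 12 cos 17° = 11.48
Net north component: 3.87 km.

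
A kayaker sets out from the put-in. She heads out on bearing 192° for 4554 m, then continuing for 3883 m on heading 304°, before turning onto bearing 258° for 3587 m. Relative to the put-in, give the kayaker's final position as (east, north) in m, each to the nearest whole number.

(-7675, -3029)

Leg 1 (192°, 4554 m): east 4554 sin 192° = -946.83, north 4554 cos 192° = -4454.48
Leg 2 (304°, 3883 m): east 3883 sin 304° = -3219.15, north 3883 cos 304° = 2171.35
Leg 3 (258°, 3587 m): east 3587 sin 258° = -3508.62, north 3587 cos 258° = -745.78
Summing: -7674.60 m east, -3028.92 m north → (-7675, -3029).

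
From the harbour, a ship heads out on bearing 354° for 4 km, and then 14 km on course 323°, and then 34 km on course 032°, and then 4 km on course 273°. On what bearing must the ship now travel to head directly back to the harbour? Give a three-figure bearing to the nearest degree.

Leg 1 (354°, 4 km): east 4 sin 354° = -0.42, north 4 cos 354° = 3.98
Leg 2 (323°, 14 km): east 14 sin 323° = -8.43, north 14 cos 323° = 11.18
Leg 3 (032°, 34 km): east 34 sin 32° = 18.02, north 34 cos 32° = 28.83
Leg 4 (273°, 4 km): east 4 sin 273° = -3.99, north 4 cos 273° = 0.21
Net displacement: 5.18 east, 44.20 north. Direction back to start is (-5.18, -44.20): bearing = atan2(-5.18, -44.20) mod 360° = 186.68° ≈ 187°.

187°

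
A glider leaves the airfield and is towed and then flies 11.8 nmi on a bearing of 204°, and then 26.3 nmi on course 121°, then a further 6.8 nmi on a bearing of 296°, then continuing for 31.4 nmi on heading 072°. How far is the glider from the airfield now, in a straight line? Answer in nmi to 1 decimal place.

43.1 nmi

Leg 1 (204°, 11.8 nmi): east 11.8 sin 204° = -4.80, north 11.8 cos 204° = -10.78
Leg 2 (121°, 26.3 nmi): east 26.3 sin 121° = 22.54, north 26.3 cos 121° = -13.55
Leg 3 (296°, 6.8 nmi): east 6.8 sin 296° = -6.11, north 6.8 cos 296° = 2.98
Leg 4 (072°, 31.4 nmi): east 31.4 sin 72° = 29.86, north 31.4 cos 72° = 9.70
Net: 41.50 east, -11.64 north. Distance = √((41.50)² + (-11.64)²) = 43.097 nmi.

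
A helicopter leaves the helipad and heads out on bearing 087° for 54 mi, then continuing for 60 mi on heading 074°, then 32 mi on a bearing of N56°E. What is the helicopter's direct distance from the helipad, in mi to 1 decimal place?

143.1 mi

Leg 1 (087°, 54 mi): east 54 sin 87° = 53.93, north 54 cos 87° = 2.83
Leg 2 (074°, 60 mi): east 60 sin 74° = 57.68, north 60 cos 74° = 16.54
Leg 3 (N56°E, 32 mi): east 32 sin 56° = 26.53, north 32 cos 56° = 17.89
Net: 138.13 east, 37.26 north. Distance = √((138.13)² + (37.26)²) = 143.068 mi.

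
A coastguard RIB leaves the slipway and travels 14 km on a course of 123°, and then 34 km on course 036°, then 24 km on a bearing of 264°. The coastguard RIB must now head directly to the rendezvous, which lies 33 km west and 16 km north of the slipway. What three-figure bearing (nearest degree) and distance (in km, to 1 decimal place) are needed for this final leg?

268°, 40.9 km

Leg 1 (123°, 14 km): east 14 sin 123° = 11.74, north 14 cos 123° = -7.62
Leg 2 (036°, 34 km): east 34 sin 36° = 19.98, north 34 cos 36° = 27.51
Leg 3 (264°, 24 km): east 24 sin 264° = -23.87, north 24 cos 264° = -2.51
Current position: (7.86, 17.37). Target: (-33, 16). Remaining: Δeast = -40.86, Δnorth = -1.37.
Bearing = atan2(-40.86, -1.37) mod 360° = 268.08°; distance = √((-40.86)² + (-1.37)²) = 40.881 km.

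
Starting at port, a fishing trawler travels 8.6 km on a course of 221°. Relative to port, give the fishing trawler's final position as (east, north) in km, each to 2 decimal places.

(-5.64, -6.49)

Leg 1 (221°, 8.6 km): east 8.6 sin 221° = -5.64, north 8.6 cos 221° = -6.49
Summing: -5.64 km east, -6.49 km north → (-5.64, -6.49).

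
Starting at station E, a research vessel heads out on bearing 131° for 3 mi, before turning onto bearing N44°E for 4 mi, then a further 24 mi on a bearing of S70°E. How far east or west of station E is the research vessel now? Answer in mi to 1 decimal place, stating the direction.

27.6 mi east

Leg 1 (131°, 3 mi): east 3 sin 131° = 2.26, north 3 cos 131° = -1.97
Leg 2 (N44°E, 4 mi): east 4 sin 44° = 2.78, north 4 cos 44° = 2.88
Leg 3 (S70°E, 24 mi): east 24 sin 110° = 22.55, north 24 cos 110° = -8.21
Net east component: 27.60 mi.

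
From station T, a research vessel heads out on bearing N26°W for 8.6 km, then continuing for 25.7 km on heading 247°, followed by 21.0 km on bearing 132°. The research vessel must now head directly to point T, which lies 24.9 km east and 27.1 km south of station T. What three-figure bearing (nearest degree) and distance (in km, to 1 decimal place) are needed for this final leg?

106°, 38.3 km

Leg 1 (N26°W, 8.6 km): east 8.6 sin 334° = -3.77, north 8.6 cos 334° = 7.73
Leg 2 (247°, 25.7 km): east 25.7 sin 247° = -23.66, north 25.7 cos 247° = -10.04
Leg 3 (132°, 21.0 km): east 21.0 sin 132° = 15.61, north 21.0 cos 132° = -14.05
Current position: (-11.82, -16.36). Target: (24.9, -27.1). Remaining: Δeast = 36.72, Δnorth = -10.74.
Bearing = atan2(36.72, -10.74) mod 360° = 106.30°; distance = √((36.72)² + (-10.74)²) = 38.258 km.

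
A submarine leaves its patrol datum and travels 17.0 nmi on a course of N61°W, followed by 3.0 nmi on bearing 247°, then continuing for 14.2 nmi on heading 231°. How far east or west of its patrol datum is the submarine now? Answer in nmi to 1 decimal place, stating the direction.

28.7 nmi west

Leg 1 (N61°W, 17.0 nmi): east 17.0 sin 299° = -14.87, north 17.0 cos 299° = 8.24
Leg 2 (247°, 3.0 nmi): east 3.0 sin 247° = -2.76, north 3.0 cos 247° = -1.17
Leg 3 (231°, 14.2 nmi): east 14.2 sin 231° = -11.04, north 14.2 cos 231° = -8.94
Net east component: -28.67 nmi.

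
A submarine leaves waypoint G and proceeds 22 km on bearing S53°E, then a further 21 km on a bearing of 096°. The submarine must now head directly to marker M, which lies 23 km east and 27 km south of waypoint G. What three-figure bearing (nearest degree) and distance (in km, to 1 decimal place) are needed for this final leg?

Leg 1 (S53°E, 22 km): east 22 sin 127° = 17.57, north 22 cos 127° = -13.24
Leg 2 (096°, 21 km): east 21 sin 96° = 20.88, north 21 cos 96° = -2.20
Current position: (38.45, -15.44). Target: (23, -27). Remaining: Δeast = -15.45, Δnorth = -11.56.
Bearing = atan2(-15.45, -11.56) mod 360° = 233.19°; distance = √((-15.45)² + (-11.56)²) = 19.303 km.

233°, 19.3 km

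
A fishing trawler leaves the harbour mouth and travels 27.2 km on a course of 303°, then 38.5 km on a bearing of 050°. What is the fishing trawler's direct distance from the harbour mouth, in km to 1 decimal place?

40.1 km

Leg 1 (303°, 27.2 km): east 27.2 sin 303° = -22.81, north 27.2 cos 303° = 14.81
Leg 2 (050°, 38.5 km): east 38.5 sin 50° = 29.49, north 38.5 cos 50° = 24.75
Net: 6.68 east, 39.56 north. Distance = √((6.68)² + (39.56)²) = 40.122 km.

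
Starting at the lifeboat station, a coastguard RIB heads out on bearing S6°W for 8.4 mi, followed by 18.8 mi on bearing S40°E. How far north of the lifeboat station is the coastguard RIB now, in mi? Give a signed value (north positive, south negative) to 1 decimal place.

-22.8 mi

Leg 1 (S6°W, 8.4 mi): east 8.4 sin 186° = -0.88, north 8.4 cos 186° = -8.35
Leg 2 (S40°E, 18.8 mi): east 18.8 sin 140° = 12.08, north 18.8 cos 140° = -14.40
Net north component: -22.76 mi.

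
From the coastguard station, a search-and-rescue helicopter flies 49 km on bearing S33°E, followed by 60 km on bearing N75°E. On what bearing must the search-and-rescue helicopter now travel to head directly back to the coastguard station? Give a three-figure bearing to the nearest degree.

Leg 1 (S33°E, 49 km): east 49 sin 147° = 26.69, north 49 cos 147° = -41.09
Leg 2 (N75°E, 60 km): east 60 sin 75° = 57.96, north 60 cos 75° = 15.53
Net displacement: 84.64 east, -25.57 north. Direction back to start is (-84.64, 25.57): bearing = atan2(-84.64, 25.57) mod 360° = 286.81° ≈ 287°.

287°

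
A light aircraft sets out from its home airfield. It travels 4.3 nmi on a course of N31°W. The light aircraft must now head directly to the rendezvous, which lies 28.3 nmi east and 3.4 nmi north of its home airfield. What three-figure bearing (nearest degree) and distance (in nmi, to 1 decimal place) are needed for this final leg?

Leg 1 (N31°W, 4.3 nmi): east 4.3 sin 329° = -2.21, north 4.3 cos 329° = 3.69
Current position: (-2.21, 3.69). Target: (28.3, 3.4). Remaining: Δeast = 30.51, Δnorth = -0.29.
Bearing = atan2(30.51, -0.29) mod 360° = 90.54°; distance = √((30.51)² + (-0.29)²) = 30.516 nmi.

091°, 30.5 nmi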